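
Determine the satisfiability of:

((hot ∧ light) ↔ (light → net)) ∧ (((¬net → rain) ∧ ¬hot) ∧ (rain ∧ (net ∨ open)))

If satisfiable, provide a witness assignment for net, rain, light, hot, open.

net=F, rain=T, light=T, hot=F, open=T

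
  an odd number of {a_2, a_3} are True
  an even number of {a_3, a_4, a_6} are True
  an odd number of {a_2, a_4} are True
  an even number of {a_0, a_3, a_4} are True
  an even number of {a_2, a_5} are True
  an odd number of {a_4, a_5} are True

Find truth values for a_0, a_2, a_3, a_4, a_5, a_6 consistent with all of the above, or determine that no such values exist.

a_0: False, a_2: False, a_3: True, a_4: True, a_5: False, a_6: False

{a_2, a_3}: 1 true → odd ✓
{a_3, a_4, a_6}: 2 true → even ✓
{a_2, a_4}: 1 true → odd ✓
{a_0, a_3, a_4}: 2 true → even ✓
{a_2, a_5}: 0 true → even ✓
{a_4, a_5}: 1 true → odd ✓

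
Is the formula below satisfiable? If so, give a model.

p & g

g = True; p = True

Both conjuncts True, so the formula holds.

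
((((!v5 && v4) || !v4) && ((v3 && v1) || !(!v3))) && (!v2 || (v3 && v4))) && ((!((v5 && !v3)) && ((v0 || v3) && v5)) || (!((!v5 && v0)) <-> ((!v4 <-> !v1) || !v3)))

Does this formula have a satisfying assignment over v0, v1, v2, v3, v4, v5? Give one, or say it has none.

v0 = False, v1 = True, v2 = False, v3 = True, v4 = False, v5 = True

  (((!v5 && v4) || !v4) && ((v3 && v1) || !(!v3))) && (!v2 || (v3 && v4)) = True
    ((!v5 && v4) || !v4) && ((v3 && v1) || !(!v3)) = True
      (!v5 && v4) || !v4 = True
        !v5 && v4 = False
          !v5 = False
        !v4 = True
      (v3 && v1) || !(!v3) = True
        v3 && v1 = True
        !(!v3) = True
          !v3 = False
    !v2 || (v3 && v4) = True
      !v2 = True
      v3 && v4 = False
  (!((v5 && !v3)) && ((v0 || v3) && v5)) || (!((!v5 && v0)) <-> ((!v4 <-> !v1) || !v3)) = True
    !((v5 && !v3)) && ((v0 || v3) && v5) = True
      !((v5 && !v3)) = True
        v5 && !v3 = False
          !v3 = False
      (v0 || v3) && v5 = True
        v0 || v3 = True
    !((!v5 && v0)) <-> ((!v4 <-> !v1) || !v3) = False
      !((!v5 && v0)) = True
        !v5 && v0 = False
          !v5 = False
      (!v4 <-> !v1) || !v3 = False
        !v4 <-> !v1 = False
          !v4 = True
          !v1 = False
        !v3 = False
Both conjuncts True, so the formula holds.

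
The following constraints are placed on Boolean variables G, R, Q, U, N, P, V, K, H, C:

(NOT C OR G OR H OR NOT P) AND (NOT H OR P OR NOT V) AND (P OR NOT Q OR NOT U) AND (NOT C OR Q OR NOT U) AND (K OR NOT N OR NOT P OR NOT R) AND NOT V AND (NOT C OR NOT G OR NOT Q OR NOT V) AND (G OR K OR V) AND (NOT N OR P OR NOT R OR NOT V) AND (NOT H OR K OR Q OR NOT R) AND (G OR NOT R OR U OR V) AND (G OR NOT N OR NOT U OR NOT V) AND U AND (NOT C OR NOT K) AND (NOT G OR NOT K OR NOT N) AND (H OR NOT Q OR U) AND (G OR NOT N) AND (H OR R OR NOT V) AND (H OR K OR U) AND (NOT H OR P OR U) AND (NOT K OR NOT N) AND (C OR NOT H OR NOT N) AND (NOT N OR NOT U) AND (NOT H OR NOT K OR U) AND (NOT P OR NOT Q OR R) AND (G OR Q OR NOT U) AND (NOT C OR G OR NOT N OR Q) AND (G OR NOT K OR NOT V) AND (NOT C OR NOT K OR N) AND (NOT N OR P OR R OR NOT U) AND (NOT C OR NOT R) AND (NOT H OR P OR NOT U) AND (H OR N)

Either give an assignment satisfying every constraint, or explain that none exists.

Unit clause (NOT V) forces V = False.
Unit clause (U) forces U = True.
In (NOT N OR NOT U) only NOT N is left, so N = False.
In (H OR N) only H is left, so H = True.
In (NOT H OR P OR NOT U) only P is left, so P = True.
Set G = False.
  then (G OR K OR V) forces K = True.
  then (NOT C OR NOT K) forces C = False.
  then (G OR Q OR NOT U) forces Q = True.
  then (NOT P OR NOT Q OR R) forces R = True.
All clauses satisfied.

G=F, R=T, Q=T, U=T, N=F, P=T, V=F, K=T, H=T, C=F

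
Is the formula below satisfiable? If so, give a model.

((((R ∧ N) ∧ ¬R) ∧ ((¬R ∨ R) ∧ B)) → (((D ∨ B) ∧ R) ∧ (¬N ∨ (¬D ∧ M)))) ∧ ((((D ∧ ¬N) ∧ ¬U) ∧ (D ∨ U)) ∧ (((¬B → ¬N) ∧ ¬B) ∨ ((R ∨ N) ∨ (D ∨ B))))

U = False, B = False, M = True, R = False, D = True, N = False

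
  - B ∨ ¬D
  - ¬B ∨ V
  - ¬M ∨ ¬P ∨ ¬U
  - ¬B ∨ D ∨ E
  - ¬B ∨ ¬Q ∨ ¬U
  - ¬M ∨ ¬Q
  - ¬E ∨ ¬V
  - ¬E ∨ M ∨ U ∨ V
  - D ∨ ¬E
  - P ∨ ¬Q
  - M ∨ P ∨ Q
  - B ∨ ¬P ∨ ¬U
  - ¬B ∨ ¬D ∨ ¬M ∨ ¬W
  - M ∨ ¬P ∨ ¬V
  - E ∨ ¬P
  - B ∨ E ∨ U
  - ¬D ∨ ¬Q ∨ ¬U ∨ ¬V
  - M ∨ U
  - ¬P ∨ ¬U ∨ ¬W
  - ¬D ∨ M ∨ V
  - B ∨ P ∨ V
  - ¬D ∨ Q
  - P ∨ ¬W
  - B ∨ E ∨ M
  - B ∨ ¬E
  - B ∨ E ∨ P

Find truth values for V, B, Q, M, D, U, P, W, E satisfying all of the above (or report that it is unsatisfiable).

Case E = True:
  (¬E ∨ ¬V) forces V = False.
  (¬B ∨ V) forces B = False.
  Clause (B ∨ ¬E) is falsified — contradiction.
Case E = False:
  (E ∨ ¬P) forces P = False.
  (P ∨ ¬Q) forces Q = False.
  (M ∨ P ∨ Q) forces M = True.
  (¬D ∨ Q) forces D = False.
  (¬B ∨ D ∨ E) forces B = False.
  Clause (B ∨ E ∨ P) is falsified — contradiction.
Both cases fail, so the formula is unsatisfiable.

UNSATISFIABLE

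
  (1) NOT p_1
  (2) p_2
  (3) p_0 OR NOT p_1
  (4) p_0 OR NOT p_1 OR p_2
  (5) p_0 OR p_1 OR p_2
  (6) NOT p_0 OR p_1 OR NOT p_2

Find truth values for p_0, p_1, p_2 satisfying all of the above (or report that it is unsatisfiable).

Unit clause (NOT p_1) forces p_1 = False.
Unit clause (p_2) forces p_2 = True.
In (NOT p_0 OR p_1 OR NOT p_2) only NOT p_0 is left, so p_0 = False.
Check each clause:
  (NOT p_1): NOT p_1 holds.
  (p_2): p_2 holds.
  (p_0 OR NOT p_1): NOT p_1 holds.
  (p_0 OR NOT p_1 OR p_2): NOT p_1 holds.
  (p_0 OR p_1 OR p_2): p_2 holds.
  (NOT p_0 OR p_1 OR NOT p_2): NOT p_0 holds.
All clauses satisfied.

p_0: False, p_1: False, p_2: True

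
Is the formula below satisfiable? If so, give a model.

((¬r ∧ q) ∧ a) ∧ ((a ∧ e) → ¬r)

r: False; a: True; e: True; q: True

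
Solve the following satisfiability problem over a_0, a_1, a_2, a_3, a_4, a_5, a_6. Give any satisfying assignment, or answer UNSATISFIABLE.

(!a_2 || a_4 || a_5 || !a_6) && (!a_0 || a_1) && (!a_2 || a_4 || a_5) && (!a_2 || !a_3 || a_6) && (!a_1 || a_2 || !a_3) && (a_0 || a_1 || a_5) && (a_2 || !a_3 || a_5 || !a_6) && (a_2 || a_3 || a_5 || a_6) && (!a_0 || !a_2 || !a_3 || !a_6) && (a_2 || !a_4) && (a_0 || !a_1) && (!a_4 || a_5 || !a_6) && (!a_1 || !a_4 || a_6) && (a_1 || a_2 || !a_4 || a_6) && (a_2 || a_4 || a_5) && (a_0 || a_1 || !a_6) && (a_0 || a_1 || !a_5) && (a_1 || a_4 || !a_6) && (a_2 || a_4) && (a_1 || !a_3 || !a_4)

Try a_0 = False:
  (a_0 || !a_1) forces a_1 = False.
  (a_0 || a_1 || a_5) forces a_5 = True.
  clause (a_0 || a_1 || !a_5) is falsified — backtrack.
So a_0 = True.
  then (!a_0 || a_1) forces a_1 = True.
Set a_2 = True.
Set a_3 = False.
Set a_4 = False.
  then (!a_2 || a_4 || a_5) forces a_5 = True.
Set a_6 = False.
All clauses satisfied.

a_0: True; a_1: True; a_2: True; a_3: False; a_4: False; a_5: True; a_6: False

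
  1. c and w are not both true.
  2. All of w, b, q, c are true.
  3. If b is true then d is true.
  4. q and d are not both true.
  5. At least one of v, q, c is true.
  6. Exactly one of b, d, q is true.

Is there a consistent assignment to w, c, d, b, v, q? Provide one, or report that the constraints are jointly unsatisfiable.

Unsatisfiable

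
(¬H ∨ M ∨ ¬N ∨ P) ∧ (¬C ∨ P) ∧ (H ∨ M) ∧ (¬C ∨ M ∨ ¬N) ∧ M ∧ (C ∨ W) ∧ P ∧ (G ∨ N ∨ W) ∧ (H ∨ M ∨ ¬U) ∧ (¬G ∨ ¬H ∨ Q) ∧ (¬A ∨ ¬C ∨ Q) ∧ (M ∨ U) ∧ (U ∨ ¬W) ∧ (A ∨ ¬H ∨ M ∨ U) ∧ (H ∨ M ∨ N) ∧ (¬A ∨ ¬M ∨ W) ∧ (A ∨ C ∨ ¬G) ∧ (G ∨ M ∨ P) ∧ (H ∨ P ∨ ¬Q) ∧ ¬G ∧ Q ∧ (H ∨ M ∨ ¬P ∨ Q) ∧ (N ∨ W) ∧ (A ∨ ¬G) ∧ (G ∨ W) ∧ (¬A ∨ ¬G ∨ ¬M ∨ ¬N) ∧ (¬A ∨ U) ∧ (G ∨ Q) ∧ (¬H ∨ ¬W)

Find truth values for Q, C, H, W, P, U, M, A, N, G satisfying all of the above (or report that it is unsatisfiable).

Unit clause (M) forces M = True.
Unit clause (P) forces P = True.
Unit clause (¬G) forces G = False.
Unit clause (Q) forces Q = True.
In (G ∨ W) only W is left, so W = True.
In (¬H ∨ ¬W) only ¬H is left, so H = False.
In (U ∨ ¬W) only U is left, so U = True.
Set C = False.
Set A = True.
Set N = True.
All clauses satisfied.

Q: True, C: False, H: False, W: True, P: True, U: True, M: True, A: True, N: True, G: False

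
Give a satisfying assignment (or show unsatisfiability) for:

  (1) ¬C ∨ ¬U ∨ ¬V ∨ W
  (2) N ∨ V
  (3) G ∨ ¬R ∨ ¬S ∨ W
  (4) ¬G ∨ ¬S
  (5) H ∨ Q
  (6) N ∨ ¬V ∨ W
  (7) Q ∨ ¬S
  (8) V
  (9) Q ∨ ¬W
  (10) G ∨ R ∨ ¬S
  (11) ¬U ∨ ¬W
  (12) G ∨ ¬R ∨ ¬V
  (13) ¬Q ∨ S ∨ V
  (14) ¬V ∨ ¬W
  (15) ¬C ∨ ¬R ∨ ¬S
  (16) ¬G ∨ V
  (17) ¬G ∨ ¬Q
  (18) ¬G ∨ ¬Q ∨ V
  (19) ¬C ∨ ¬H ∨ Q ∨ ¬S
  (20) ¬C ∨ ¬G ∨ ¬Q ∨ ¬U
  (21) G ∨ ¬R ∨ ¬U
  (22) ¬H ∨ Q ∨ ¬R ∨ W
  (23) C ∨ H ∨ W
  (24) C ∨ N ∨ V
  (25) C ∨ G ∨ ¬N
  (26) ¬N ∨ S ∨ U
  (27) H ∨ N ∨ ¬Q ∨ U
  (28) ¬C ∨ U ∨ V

Unit clause (V) forces V = True.
In (¬V ∨ ¬W) only ¬W is left, so W = False.
In (N ∨ ¬V ∨ W) only N is left, so N = True.
Set H = True.
Try C = True:
  (¬C ∨ ¬U ∨ ¬V ∨ W) forces U = False.
  (¬N ∨ S ∨ U) forces S = True.
  (¬G ∨ ¬S) forces G = False.
  (G ∨ ¬R ∨ ¬S ∨ W) forces R = False.
  clause (G ∨ R ∨ ¬S) is falsified — backtrack.
So C = False.
  then (C ∨ G ∨ ¬N) forces G = True.
  then (¬G ∨ ¬S) forces S = False.
  then (¬G ∨ ¬Q) forces Q = False.
  then (¬H ∨ Q ∨ ¬R ∨ W) forces R = False.
  then (¬N ∨ S ∨ U) forces U = True.
All clauses satisfied.

H: True; V: True; C: False; N: True; S: False; Q: False; G: True; W: False; U: True; R: False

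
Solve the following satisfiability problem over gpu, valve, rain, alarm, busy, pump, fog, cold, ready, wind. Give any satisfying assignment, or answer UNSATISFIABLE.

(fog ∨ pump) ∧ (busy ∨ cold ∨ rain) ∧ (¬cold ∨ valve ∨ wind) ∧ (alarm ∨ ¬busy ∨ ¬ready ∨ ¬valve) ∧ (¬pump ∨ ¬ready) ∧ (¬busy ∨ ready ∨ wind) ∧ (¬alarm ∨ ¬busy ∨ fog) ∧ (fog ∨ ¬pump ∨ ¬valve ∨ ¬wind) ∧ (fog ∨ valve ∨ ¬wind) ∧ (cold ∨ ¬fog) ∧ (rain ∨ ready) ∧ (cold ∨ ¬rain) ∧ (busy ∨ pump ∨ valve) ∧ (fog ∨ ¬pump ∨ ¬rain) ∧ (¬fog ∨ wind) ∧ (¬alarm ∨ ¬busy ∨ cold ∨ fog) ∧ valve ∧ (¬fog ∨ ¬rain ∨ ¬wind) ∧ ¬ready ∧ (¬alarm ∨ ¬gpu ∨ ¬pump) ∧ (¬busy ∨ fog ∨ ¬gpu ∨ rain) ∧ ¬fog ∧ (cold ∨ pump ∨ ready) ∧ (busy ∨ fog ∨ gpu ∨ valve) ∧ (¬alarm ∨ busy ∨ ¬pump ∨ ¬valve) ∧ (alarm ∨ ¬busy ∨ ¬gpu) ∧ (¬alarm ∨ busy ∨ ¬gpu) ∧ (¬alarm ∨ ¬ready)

Case fog = True:
  Clause (¬fog) is falsified — contradiction.
Case fog = False:
  (fog ∨ pump) forces pump = True.
  (¬pump ∨ ¬ready) forces ready = False.
  (rain ∨ ready) forces rain = True.
  Clause (fog ∨ ¬pump ∨ ¬rain) is falsified — contradiction.
Both cases fail, so the formula is unsatisfiable.

No satisfying assignment exists.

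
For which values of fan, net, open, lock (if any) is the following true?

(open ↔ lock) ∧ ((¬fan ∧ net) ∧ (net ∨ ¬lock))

fan=F; net=T; open=F; lock=F

  open ↔ lock = True
  (¬fan ∧ net) ∧ (net ∨ ¬lock) = True
    ¬fan ∧ net = True
      ¬fan = True
    net ∨ ¬lock = True
      ¬lock = True
Both conjuncts True, so the formula holds.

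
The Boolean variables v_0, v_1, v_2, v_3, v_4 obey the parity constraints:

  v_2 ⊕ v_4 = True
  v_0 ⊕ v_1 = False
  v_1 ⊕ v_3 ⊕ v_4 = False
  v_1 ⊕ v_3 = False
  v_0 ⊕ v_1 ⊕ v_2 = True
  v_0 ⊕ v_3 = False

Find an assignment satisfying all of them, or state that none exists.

v_0=F, v_1=F, v_2=T, v_3=F, v_4=F

v_2 ⊕ v_4 = T ⊕ F = True ✓
v_0 ⊕ v_1 = F ⊕ F = False ✓
v_1 ⊕ v_3 ⊕ v_4 = F ⊕ F ⊕ F = False ✓
v_1 ⊕ v_3 = F ⊕ F = False ✓
v_0 ⊕ v_1 ⊕ v_2 = F ⊕ F ⊕ T = True ✓
v_0 ⊕ v_3 = F ⊕ F = False ✓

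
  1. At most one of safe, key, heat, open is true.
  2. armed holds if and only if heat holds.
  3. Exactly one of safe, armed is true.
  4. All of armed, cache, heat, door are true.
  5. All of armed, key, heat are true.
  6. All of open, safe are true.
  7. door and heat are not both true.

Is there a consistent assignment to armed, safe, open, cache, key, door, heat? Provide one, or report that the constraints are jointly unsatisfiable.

The formula is unsatisfiable.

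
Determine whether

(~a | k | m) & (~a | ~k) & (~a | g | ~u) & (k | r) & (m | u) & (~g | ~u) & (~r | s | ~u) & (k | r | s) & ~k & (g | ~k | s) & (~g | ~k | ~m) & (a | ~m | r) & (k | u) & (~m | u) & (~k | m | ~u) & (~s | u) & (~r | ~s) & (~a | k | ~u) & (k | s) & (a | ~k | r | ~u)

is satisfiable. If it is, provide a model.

Unsatisfiable — no assignment works.

Case s = True:
  (~k) forces k = False.
  (k | r) forces r = True.
  Clause (~r | ~s) is falsified — contradiction.
Case s = False:
  (~k) forces k = False.
  Clause (k | s) is falsified — contradiction.
Both cases fail, so the formula is unsatisfiable.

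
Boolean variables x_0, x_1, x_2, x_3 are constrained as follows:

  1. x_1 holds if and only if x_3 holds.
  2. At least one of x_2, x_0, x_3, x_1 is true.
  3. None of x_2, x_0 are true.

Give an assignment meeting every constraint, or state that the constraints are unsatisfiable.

x_0: False, x_1: True, x_2: False, x_3: True

  (1) x_1=T, x_3=T — same ✓
  (2) {x_2, x_0, x_3, x_1}: 2 true — at least one ✓
  (3) {x_2, x_0}: 0 true — none ✓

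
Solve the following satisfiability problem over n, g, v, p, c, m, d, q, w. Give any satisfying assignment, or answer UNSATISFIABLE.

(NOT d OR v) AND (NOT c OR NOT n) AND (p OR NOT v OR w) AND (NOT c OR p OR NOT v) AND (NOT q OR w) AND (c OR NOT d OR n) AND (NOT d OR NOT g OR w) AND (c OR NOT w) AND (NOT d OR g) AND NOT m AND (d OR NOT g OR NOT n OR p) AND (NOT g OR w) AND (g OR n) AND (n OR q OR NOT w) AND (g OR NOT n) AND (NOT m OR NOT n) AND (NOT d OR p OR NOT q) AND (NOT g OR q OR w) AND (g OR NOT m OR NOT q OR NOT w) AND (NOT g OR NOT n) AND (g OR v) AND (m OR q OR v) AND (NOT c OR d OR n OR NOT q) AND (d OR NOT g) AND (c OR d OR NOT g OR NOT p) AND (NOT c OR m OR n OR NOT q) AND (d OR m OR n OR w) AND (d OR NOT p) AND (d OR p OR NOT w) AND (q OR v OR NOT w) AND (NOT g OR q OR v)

Case g = True:
  (NOT m) forces m = False.
  (NOT g OR w) forces w = True.
  (c OR NOT w) forces c = True.
  (NOT c OR NOT n) forces n = False.
  (n OR q OR NOT w) forces q = True.
  Clause (NOT c OR m OR n OR NOT q) is falsified — contradiction.
Case g = False:
  (NOT d OR g) forces d = False.
  (NOT m) forces m = False.
  (g OR n) forces n = True.
  Clause (g OR NOT n) is falsified — contradiction.
Both cases fail, so the formula is unsatisfiable.

Unsatisfiable — no assignment works.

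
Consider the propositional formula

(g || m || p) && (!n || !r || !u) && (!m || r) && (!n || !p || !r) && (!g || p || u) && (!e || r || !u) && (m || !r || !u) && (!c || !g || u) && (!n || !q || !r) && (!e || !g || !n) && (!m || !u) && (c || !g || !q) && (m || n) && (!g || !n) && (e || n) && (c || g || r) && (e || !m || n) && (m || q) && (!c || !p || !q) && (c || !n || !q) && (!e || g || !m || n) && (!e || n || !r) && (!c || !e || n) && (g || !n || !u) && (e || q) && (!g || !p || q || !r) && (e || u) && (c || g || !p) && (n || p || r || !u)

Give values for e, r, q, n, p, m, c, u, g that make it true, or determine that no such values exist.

e=T; r=T; q=F; n=T; p=F; m=T; c=F; u=F; g=F

Try e = False:
  (e || n) forces n = True.
  (!g || !n) forces g = False.
  (g || !n || !u) forces u = False.
  clause (e || u) is falsified — backtrack.
So e = True.
Set r = True.
  then (!e || n || !r) forces n = True.
  then (!n || !r || !u) forces u = False.
  then (!n || !p || !r) forces p = False.
  then (!g || p || u) forces g = False.
  then (!n || !q || !r) forces q = False.
  then (m || q) forces m = True.
Set c = False.
All clauses satisfied.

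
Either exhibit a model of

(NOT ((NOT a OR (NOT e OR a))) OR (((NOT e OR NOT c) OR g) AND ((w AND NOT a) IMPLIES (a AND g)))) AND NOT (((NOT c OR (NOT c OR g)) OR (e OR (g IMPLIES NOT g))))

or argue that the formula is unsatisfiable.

Unsatisfiable — no assignment works.

The conjunct NOT (((NOT c OR (NOT c OR g)) OR (e OR (g IMPLIES NOT g)))) is unsatisfiable on its own:
  e=F, c=F, g=F: evaluates to False.
  e=F, c=F, g=T: evaluates to False.
  e=F, c=T, g=F: evaluates to False.
  e=F, c=T, g=T: evaluates to False.
  e=T, c=F, g=F: evaluates to False.
  e=T, c=F, g=T: evaluates to False.
  e=T, c=T, g=F: evaluates to False.
  e=T, c=T, g=T: evaluates to False.
So the whole conjunction is unsatisfiable.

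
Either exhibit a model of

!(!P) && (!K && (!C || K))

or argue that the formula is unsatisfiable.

P = True; K = False; C = False

  !(!P) = True
    !P = False
  !K && (!C || K) = True
    !K = True
    !C || K = True
      !C = True
Both conjuncts True, so the formula holds.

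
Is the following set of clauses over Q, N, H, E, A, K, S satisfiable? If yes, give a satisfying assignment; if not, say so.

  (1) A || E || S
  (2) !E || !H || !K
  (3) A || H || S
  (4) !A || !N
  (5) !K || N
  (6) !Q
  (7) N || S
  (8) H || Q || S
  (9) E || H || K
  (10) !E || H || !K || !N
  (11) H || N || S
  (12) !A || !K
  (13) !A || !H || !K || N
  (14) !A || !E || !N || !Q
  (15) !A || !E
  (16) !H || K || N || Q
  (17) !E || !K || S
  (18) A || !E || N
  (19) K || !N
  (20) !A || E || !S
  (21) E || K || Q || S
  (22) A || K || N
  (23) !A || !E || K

Q: False, N: True, H: True, E: False, A: False, K: True, S: True

Unit clause (!Q) forces Q = False.
Set N = True.
  then (!A || !N) forces A = False.
  then (K || !N) forces K = True.
Set H = True.
  then (!E || !H || !K) forces E = False.
  then (A || E || S) forces S = True.
All clauses satisfied.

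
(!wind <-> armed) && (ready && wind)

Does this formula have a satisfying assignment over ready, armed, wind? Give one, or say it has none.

ready = True, armed = False, wind = True

  !wind <-> armed = True
    !wind = False
  ready && wind = True
Both conjuncts True, so the formula holds.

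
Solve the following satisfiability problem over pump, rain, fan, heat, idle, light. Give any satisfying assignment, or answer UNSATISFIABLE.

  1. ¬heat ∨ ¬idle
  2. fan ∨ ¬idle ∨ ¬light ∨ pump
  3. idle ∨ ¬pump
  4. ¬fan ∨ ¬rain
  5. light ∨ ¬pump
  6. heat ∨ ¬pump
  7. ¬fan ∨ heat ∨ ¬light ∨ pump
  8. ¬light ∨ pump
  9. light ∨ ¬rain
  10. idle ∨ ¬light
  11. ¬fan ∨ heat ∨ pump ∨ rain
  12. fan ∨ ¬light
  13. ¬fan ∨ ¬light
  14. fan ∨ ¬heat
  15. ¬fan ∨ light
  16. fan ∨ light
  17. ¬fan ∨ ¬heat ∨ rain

Case fan = True:
  (¬fan ∨ ¬rain) forces rain = False.
  (¬fan ∨ ¬light) forces light = False.
  Clause (¬fan ∨ light) is falsified — contradiction.
Case fan = False:
  (fan ∨ ¬light) forces light = False.
  Clause (fan ∨ light) is falsified — contradiction.
Both cases fail, so the formula is unsatisfiable.

UNSATISFIABLE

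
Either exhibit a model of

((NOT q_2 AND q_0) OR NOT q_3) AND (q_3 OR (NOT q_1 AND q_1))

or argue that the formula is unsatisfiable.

q_0 = True; q_1 = False; q_2 = False; q_3 = True

  (NOT q_2 AND q_0) OR NOT q_3 = True
    NOT q_2 AND q_0 = True
      NOT q_2 = True
    NOT q_3 = False
  q_3 OR (NOT q_1 AND q_1) = True
    NOT q_1 AND q_1 = False
      NOT q_1 = True
Both conjuncts True, so the formula holds.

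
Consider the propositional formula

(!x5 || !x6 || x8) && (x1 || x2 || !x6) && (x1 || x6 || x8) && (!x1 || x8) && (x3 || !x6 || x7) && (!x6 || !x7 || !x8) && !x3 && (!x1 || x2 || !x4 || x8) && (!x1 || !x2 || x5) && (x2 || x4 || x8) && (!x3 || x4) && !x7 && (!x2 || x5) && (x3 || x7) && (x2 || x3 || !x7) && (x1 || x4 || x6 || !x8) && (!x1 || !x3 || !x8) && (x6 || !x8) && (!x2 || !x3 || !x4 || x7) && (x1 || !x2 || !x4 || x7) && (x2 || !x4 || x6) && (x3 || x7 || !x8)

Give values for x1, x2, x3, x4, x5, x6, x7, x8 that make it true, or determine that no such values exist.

Case x3 = True:
  Clause (!x3) is falsified — contradiction.
Case x3 = False:
  (!x7) forces x7 = False.
  Clause (x3 || x7) is falsified — contradiction.
Both cases fail, so the formula is unsatisfiable.

UNSATISFIABLE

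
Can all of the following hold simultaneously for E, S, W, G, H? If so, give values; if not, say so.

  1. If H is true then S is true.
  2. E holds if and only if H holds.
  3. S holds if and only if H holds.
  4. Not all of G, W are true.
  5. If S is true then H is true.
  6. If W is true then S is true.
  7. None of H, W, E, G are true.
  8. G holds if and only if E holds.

E: False, S: False, W: False, G: False, H: False

  (1) H=F ⇒ S: vacuous ✓
  (2) E=F, H=F — same ✓
  (3) S=F, H=F — same ✓
  (4) {G, W}: 0/2 true — not all ✓
  (5) S=F ⇒ H: vacuous ✓
  (6) W=F ⇒ S: vacuous ✓
  (7) {H, W, E, G}: 0 true — none ✓
  (8) G=F, E=F — same ✓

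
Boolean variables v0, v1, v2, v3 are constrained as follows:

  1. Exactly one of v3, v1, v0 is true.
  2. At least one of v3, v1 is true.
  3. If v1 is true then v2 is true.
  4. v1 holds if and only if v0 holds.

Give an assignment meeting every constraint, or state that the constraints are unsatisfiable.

v0: False, v1: False, v2: False, v3: True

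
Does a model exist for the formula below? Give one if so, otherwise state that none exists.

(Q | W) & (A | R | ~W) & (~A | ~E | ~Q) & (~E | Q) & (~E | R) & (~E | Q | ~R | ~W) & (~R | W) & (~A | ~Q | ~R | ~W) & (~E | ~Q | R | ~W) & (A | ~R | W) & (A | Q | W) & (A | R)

Set R = True.
  then (~R | W) forces W = True.
Set A = False.
Set Q = True.
Set E = True.
All clauses satisfied.

R=T, A=F, Q=T, W=T, E=T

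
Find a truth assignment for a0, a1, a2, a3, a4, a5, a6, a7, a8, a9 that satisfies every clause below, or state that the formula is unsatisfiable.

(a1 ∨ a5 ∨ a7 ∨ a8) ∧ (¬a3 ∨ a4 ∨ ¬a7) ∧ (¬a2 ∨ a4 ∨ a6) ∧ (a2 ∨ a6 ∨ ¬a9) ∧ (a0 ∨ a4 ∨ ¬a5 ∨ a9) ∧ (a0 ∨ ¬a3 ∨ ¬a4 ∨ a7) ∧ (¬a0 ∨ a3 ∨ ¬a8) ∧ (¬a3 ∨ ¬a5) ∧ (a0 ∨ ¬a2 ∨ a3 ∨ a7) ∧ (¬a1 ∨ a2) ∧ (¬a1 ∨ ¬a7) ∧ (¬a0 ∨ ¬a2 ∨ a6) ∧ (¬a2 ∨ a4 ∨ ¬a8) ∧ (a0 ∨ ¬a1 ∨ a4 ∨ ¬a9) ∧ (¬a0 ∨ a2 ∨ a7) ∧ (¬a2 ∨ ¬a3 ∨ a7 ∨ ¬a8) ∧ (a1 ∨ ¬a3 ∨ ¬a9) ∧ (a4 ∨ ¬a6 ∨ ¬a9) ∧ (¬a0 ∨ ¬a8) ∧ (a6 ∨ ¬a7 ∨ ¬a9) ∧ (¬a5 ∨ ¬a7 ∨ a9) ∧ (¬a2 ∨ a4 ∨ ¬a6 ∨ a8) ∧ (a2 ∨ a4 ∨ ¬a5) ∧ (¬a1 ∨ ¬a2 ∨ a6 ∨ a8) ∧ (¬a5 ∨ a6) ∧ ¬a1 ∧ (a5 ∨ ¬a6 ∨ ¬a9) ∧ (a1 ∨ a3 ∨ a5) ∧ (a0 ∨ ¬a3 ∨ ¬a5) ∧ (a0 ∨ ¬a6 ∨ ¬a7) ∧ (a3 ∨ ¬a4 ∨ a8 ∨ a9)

a0 = False, a1 = False, a2 = False, a3 = True, a4 = True, a5 = False, a6 = False, a7 = True, a8 = True, a9 = False

Unit clause (¬a1) forces a1 = False.
Set a0 = False.
Set a2 = False.
Set a3 = True.
  then (¬a3 ∨ ¬a5) forces a5 = False.
  then (a1 ∨ ¬a3 ∨ ¬a9) forces a9 = False.
Set a4 = True.
  then (a0 ∨ ¬a3 ∨ ¬a4 ∨ a7) forces a7 = True.
  then (a0 ∨ ¬a6 ∨ ¬a7) forces a6 = False.
Set a8 = True.
All clauses satisfied.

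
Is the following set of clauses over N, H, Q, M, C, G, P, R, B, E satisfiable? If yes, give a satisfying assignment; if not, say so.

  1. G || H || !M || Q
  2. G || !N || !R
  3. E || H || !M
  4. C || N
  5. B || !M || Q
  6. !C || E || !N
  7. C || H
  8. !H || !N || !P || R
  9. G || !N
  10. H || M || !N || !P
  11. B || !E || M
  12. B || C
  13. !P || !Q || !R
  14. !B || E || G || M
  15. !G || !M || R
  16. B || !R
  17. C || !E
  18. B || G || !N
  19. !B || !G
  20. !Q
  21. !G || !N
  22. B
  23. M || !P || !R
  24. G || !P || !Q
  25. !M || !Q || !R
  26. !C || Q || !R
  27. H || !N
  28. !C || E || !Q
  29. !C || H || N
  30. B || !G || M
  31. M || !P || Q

Unit clause (!Q) forces Q = False.
Unit clause (B) forces B = True.
In (!B || !G) only !G is left, so G = False.
In (G || !N) only !N is left, so N = False.
In (C || N) only C is left, so C = True.
In (!C || Q || !R) only !R is left, so R = False.
In (!C || H || N) only H is left, so H = True.
Set M = True.
Set P = False.
Set E = False.
All clauses satisfied.

N=F; H=T; Q=F; M=T; C=T; G=F; P=F; R=F; B=T; E=F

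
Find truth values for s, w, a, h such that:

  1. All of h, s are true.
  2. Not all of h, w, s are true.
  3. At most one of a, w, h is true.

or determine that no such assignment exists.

s: True; w: False; a: False; h: True

  (1) {h, s}: all 2 true ✓
  (2) {h, w, s}: 2/3 true — not all ✓
  (3) {a, w, h}: 1 true — at most one ✓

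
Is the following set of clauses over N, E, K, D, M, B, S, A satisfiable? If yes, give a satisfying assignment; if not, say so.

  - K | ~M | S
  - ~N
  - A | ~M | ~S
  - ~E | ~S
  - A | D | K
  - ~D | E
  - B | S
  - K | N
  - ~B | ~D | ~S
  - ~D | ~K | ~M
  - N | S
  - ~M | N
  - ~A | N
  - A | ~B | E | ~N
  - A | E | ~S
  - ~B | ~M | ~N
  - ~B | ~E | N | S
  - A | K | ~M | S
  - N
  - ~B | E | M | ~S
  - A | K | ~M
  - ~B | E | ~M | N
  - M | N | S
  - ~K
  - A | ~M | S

Unsatisfiable

Case N = True:
  Clause (~N) is falsified — contradiction.
Case N = False:
  Clause (N) is falsified — contradiction.
Both cases fail, so the formula is unsatisfiable.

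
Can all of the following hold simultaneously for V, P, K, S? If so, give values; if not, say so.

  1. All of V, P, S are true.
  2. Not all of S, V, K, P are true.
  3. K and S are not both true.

V=T, P=T, K=F, S=T

  (1) {V, P, S}: all 3 true ✓
  (2) {S, V, K, P}: 3/4 true — not all ✓
  (3) K=F, S=T — not both ✓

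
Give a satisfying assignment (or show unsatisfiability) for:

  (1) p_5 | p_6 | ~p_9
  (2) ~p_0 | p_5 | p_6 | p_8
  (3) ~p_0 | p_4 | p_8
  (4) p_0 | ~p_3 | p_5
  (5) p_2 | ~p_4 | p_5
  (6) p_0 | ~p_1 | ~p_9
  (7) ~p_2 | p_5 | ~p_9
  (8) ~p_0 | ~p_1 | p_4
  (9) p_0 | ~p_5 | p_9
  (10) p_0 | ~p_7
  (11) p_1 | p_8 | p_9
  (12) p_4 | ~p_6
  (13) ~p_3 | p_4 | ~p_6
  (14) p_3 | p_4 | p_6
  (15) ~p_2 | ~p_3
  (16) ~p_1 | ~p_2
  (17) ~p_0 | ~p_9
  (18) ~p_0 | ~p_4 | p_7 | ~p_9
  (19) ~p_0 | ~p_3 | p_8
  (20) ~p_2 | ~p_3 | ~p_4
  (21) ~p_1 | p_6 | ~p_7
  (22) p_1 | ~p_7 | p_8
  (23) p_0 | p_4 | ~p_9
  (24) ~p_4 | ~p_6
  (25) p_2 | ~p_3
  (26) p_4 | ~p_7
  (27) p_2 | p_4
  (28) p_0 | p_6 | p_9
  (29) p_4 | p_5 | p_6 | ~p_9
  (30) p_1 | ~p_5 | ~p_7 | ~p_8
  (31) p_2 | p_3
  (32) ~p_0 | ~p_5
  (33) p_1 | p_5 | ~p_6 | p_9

Set p_0 = True.
  then (~p_0 | ~p_9) forces p_9 = False.
  then (~p_0 | ~p_5) forces p_5 = False.
Try p_1 = True:
  (~p_0 | ~p_1 | p_4) forces p_4 = True.
  (p_2 | ~p_4 | p_5) forces p_2 = True.
  clause (~p_1 | ~p_2) is falsified — backtrack.
So p_1 = False.
  then (p_1 | p_8 | p_9) forces p_8 = True.
  then (p_1 | p_5 | ~p_6 | p_9) forces p_6 = False.
Set p_2 = True.
  then (~p_2 | ~p_3) forces p_3 = False.
  then (p_3 | p_4 | p_6) forces p_4 = True.
Set p_7 = True.
All clauses satisfied.

p_0=T; p_1=F; p_2=T; p_3=F; p_4=T; p_5=F; p_6=F; p_7=T; p_8=T; p_9=F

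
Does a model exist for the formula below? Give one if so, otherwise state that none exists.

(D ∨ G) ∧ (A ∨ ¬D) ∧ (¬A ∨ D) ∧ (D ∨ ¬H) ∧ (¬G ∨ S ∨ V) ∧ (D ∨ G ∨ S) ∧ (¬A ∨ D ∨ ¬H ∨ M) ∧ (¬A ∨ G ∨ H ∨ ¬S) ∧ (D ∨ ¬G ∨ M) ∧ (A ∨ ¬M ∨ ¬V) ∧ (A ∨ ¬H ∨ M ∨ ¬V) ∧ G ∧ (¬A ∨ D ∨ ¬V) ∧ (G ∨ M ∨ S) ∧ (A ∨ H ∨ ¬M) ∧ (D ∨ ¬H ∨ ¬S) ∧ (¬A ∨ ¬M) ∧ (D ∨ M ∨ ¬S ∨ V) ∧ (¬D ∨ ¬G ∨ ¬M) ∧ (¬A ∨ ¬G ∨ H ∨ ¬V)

A: True, G: True, V: True, H: True, M: False, S: True, D: True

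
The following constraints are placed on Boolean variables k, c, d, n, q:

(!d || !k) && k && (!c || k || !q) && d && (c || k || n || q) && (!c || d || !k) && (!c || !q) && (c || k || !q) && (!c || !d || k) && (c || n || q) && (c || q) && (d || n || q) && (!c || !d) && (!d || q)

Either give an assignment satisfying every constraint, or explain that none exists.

The formula is unsatisfiable.

Case k = True:
  (!d || !k) forces d = False.
  Clause (d) is falsified — contradiction.
Case k = False:
  Clause (k) is falsified — contradiction.
Both cases fail, so the formula is unsatisfiable.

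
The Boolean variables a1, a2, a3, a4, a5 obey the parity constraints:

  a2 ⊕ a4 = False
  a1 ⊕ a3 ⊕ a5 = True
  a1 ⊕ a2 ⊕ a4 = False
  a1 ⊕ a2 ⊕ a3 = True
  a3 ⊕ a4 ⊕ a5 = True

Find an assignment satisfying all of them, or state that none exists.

a1 = False; a2 = False; a3 = True; a4 = False; a5 = False

a2 ⊕ a4 = F ⊕ F = False ✓
a1 ⊕ a3 ⊕ a5 = F ⊕ T ⊕ F = True ✓
a1 ⊕ a2 ⊕ a4 = F ⊕ F ⊕ F = False ✓
a1 ⊕ a2 ⊕ a3 = F ⊕ F ⊕ T = True ✓
a3 ⊕ a4 ⊕ a5 = T ⊕ F ⊕ F = True ✓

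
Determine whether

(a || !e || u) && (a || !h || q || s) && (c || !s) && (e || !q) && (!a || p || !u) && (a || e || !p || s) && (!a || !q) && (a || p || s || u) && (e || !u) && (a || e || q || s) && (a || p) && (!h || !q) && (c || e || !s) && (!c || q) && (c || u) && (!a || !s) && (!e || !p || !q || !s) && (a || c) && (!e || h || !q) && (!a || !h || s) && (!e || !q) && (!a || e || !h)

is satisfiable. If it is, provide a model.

p: True, e: True, u: True, q: False, c: False, a: True, h: False, s: False

Try p = False:
  (a || p) forces a = True.
  (!a || p || !u) forces u = False.
  (!a || !q) forces q = False.
  (!c || q) forces c = False.
  clause (c || u) is falsified — backtrack.
So p = True.
Try e = False:
  (e || !q) forces q = False.
  (e || !u) forces u = False.
  (!c || q) forces c = False.
  clause (c || u) is falsified — backtrack.
So e = True.
  then (!e || !q) forces q = False.
  then (!c || q) forces c = False.
  then (c || u) forces u = True.
  then (a || c) forces a = True.
  then (c || !s) forces s = False.
  then (!a || !h || s) forces h = False.
All clauses satisfied.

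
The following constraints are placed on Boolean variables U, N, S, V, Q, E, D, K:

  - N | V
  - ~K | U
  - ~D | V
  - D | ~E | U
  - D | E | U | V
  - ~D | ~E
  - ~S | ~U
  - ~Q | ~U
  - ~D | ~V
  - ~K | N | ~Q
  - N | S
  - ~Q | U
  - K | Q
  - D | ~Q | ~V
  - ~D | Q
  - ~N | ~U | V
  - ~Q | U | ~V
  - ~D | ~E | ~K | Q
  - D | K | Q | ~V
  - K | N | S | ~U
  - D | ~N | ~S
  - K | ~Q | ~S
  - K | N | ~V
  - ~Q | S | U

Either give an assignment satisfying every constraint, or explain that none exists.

Try U = False:
  (~K | U) forces K = False.
  (~Q | U) forces Q = False.
  clause (K | Q) is falsified — backtrack.
So U = True.
  then (~S | ~U) forces S = False.
  then (~Q | ~U) forces Q = False.
  then (N | S) forces N = True.
  then (K | Q) forces K = True.
  then (~D | Q) forces D = False.
  then (~N | ~U | V) forces V = True.
Set E = True.
All clauses satisfied.

U = True, N = True, S = False, V = True, Q = False, E = True, D = False, K = True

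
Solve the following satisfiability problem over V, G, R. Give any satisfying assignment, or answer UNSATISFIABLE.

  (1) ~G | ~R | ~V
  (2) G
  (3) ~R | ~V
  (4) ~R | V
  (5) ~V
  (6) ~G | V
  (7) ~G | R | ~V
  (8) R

Unsatisfiable — no assignment works.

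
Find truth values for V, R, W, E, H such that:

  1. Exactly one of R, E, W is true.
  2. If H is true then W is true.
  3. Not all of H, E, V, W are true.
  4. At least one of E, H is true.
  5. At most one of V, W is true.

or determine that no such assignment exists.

V = True; R = False; W = False; E = True; H = False

  (1) {R, E, W}: 1 true — exactly one ✓
  (2) H=F ⇒ W: vacuous ✓
  (3) {H, E, V, W}: 2/4 true — not all ✓
  (4) {E, H}: 1 true — at least one ✓
  (5) {V, W}: 1 true — at most one ✓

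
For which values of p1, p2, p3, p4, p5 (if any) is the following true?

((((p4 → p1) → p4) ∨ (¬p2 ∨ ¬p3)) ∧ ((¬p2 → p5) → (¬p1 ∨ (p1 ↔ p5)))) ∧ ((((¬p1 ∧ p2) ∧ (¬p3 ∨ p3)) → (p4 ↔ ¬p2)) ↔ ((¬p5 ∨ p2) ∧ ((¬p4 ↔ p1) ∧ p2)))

p1=T, p2=T, p3=F, p4=F, p5=T

  (((p4 → p1) → p4) ∨ (¬p2 ∨ ¬p3)) ∧ ((¬p2 → p5) → (¬p1 ∨ (p1 ↔ p5))) = True
    ((p4 → p1) → p4) ∨ (¬p2 ∨ ¬p3) = True
      (p4 → p1) → p4 = False
        p4 → p1 = True
      ¬p2 ∨ ¬p3 = True
        ¬p2 = False
        ¬p3 = True
    (¬p2 → p5) → (¬p1 ∨ (p1 ↔ p5)) = True
      ¬p2 → p5 = True
        ¬p2 = False
      ¬p1 ∨ (p1 ↔ p5) = True
        ¬p1 = False
        p1 ↔ p5 = True
  (((¬p1 ∧ p2) ∧ (¬p3 ∨ p3)) → (p4 ↔ ¬p2)) ↔ ((¬p5 ∨ p2) ∧ ((¬p4 ↔ p1) ∧ p2)) = True
    ((¬p1 ∧ p2) ∧ (¬p3 ∨ p3)) → (p4 ↔ ¬p2) = True
      (¬p1 ∧ p2) ∧ (¬p3 ∨ p3) = False
        ¬p1 ∧ p2 = False
          ¬p1 = False
        ¬p3 ∨ p3 = True
          ¬p3 = True
      p4 ↔ ¬p2 = True
        ¬p2 = False
    (¬p5 ∨ p2) ∧ ((¬p4 ↔ p1) ∧ p2) = True
      ¬p5 ∨ p2 = True
        ¬p5 = False
      (¬p4 ↔ p1) ∧ p2 = True
        ¬p4 ↔ p1 = True
          ¬p4 = True
Both conjuncts True, so the formula holds.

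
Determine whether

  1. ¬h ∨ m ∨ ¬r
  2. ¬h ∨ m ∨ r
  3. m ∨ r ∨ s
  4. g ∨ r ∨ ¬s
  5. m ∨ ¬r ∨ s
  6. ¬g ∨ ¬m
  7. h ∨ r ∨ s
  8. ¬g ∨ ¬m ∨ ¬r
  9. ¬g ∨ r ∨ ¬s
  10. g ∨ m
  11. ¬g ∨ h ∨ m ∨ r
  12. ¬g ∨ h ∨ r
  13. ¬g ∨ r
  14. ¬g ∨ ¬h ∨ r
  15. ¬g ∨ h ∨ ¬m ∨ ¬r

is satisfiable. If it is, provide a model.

Set s = False.
Set h = True.
Try m = False:
  (¬h ∨ m ∨ ¬r) forces r = False.
  clause (¬h ∨ m ∨ r) is falsified — backtrack.
So m = True.
  then (¬g ∨ ¬m) forces g = False.
Set r = False.
All clauses satisfied.

s = False, h = True, m = True, r = False, g = False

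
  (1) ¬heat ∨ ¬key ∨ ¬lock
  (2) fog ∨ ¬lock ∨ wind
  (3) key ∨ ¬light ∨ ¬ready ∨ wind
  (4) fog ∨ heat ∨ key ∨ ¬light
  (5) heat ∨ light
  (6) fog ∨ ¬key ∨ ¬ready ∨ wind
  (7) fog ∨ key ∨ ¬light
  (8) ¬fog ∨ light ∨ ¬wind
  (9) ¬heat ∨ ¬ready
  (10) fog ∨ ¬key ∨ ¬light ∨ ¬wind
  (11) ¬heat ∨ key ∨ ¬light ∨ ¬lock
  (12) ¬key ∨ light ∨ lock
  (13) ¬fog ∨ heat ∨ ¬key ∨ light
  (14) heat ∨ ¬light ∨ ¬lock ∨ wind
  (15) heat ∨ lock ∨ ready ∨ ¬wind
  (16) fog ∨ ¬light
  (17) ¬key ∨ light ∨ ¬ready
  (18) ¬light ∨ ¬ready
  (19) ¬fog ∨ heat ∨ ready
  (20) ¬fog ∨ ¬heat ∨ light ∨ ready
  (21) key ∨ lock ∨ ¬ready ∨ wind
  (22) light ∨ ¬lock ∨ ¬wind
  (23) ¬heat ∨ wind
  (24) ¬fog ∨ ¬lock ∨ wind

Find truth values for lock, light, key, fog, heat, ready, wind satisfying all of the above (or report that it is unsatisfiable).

Set lock = False.
Set light = True.
  then (fog ∨ ¬light) forces fog = True.
  then (¬light ∨ ¬ready) forces ready = False.
  then (¬fog ∨ heat ∨ ready) forces heat = True.
  then (¬heat ∨ wind) forces wind = True.
Set key = False.
All clauses satisfied.

lock = False, light = True, key = False, fog = True, heat = True, ready = False, wind = True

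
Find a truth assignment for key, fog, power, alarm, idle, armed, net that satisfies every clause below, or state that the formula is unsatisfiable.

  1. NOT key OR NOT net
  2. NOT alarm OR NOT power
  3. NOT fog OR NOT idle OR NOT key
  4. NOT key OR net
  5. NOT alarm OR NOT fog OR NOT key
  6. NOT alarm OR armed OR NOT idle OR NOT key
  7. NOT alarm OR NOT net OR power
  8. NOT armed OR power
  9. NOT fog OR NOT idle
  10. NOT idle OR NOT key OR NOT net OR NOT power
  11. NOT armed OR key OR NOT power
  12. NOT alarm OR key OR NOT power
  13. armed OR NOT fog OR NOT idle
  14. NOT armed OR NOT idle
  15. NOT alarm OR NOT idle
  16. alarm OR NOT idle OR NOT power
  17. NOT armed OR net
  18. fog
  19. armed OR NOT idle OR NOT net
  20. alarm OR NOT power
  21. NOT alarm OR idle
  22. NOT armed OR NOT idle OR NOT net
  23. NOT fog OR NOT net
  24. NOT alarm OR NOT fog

Unit clause (fog) forces fog = True.
In (NOT fog OR NOT net) only NOT net is left, so net = False.
In (NOT alarm OR NOT fog) only NOT alarm is left, so alarm = False.
In (NOT key OR net) only NOT key is left, so key = False.
In (NOT fog OR NOT idle) only NOT idle is left, so idle = False.
In (NOT armed OR net) only NOT armed is left, so armed = False.
In (alarm OR NOT power) only NOT power is left, so power = False.
All clauses satisfied.

key: False; fog: True; power: False; alarm: False; idle: False; armed: False; net: False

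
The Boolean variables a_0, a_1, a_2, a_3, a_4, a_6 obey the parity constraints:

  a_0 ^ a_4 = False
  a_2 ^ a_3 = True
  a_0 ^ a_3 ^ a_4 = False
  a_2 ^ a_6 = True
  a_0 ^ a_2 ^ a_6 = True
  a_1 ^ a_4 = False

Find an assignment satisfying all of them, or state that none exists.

a_0 = False; a_1 = False; a_2 = True; a_3 = False; a_4 = False; a_6 = False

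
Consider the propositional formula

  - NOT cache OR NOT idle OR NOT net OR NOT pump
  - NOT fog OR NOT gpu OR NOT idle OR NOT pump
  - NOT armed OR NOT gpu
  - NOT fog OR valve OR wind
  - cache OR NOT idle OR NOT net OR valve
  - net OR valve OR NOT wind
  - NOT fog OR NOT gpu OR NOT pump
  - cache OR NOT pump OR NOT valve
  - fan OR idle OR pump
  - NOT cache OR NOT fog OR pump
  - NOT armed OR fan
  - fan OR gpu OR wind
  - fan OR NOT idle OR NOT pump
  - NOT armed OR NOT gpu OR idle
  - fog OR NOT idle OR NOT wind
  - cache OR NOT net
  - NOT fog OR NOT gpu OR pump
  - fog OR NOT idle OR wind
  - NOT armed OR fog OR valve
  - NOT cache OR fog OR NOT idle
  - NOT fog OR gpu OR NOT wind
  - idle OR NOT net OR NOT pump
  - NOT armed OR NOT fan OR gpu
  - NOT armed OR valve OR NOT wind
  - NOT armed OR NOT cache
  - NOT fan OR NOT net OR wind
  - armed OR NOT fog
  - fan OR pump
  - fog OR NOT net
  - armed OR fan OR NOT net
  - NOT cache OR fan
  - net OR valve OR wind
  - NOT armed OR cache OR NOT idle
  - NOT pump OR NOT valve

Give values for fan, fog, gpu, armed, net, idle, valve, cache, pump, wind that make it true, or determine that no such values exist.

fan: True; fog: False; gpu: True; armed: False; net: False; idle: False; valve: True; cache: True; pump: False; wind: True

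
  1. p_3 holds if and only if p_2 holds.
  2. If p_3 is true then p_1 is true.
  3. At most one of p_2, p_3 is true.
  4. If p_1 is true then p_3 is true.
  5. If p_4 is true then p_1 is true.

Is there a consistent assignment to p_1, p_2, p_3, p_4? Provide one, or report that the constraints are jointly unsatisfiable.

p_1=F, p_2=F, p_3=F, p_4=F

  (1) p_3=F, p_2=F — same ✓
  (2) p_3=F ⇒ p_1: vacuous ✓
  (3) {p_2, p_3}: 0 true — at most one ✓
  (4) p_1=F ⇒ p_3: vacuous ✓
  (5) p_4=F ⇒ p_1: vacuous ✓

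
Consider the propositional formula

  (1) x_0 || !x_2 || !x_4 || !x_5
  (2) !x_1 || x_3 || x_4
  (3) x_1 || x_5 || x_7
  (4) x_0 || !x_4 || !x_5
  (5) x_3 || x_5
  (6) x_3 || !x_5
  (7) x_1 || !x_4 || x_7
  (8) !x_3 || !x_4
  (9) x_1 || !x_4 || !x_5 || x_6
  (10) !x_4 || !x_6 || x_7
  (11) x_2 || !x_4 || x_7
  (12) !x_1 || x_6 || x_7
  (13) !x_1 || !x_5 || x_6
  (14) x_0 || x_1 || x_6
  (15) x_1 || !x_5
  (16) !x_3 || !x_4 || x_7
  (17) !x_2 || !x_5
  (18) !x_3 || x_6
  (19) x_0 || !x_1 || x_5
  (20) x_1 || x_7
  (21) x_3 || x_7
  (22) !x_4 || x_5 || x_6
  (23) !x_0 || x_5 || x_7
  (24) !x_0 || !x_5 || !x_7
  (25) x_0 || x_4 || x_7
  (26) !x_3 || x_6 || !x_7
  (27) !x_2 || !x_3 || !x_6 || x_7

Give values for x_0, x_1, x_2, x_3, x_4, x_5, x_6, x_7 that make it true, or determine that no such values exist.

x_0 = True, x_1 = True, x_2 = False, x_3 = True, x_4 = False, x_5 = False, x_6 = True, x_7 = True

Set x_0 = True.
Set x_1 = True.
Set x_2 = False.
Try x_3 = False:
  (!x_1 || x_3 || x_4) forces x_4 = True.
  (x_3 || x_5) forces x_5 = True.
  clause (x_3 || !x_5) is falsified — backtrack.
So x_3 = True.
  then (!x_3 || !x_4) forces x_4 = False.
  then (!x_3 || x_6) forces x_6 = True.
Set x_5 = False.
  then (!x_0 || x_5 || x_7) forces x_7 = True.
All clauses satisfied.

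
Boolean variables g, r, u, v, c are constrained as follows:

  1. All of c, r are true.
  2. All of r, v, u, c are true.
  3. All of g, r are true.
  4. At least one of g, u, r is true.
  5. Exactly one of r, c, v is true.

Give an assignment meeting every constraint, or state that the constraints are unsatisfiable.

UNSATISFIABLE

Case r = True:
  (1) forces c = True.
  Constraint (5) is violated (r=T, c=T) — contradiction.
Case r = False:
  Constraint (1) is violated (r=F) — contradiction.
Both cases fail — unsatisfiable.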